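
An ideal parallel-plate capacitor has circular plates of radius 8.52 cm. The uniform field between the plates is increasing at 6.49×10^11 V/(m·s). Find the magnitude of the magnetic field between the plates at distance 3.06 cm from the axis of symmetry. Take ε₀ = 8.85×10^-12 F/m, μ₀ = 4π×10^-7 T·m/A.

1.10×10^-7 T

I_d = ε₀ dΦ_E/dt = ε₀ πR² (dE/dt) = (8.85×10^-12)(0.02280)(6.49×10^11) = 0.1310 A through the full plate area.
∮B·dl = μ₀ I_d,enc with I_d,enc = I_d r²/R² = 0.01690 A; so B = μ₀ I_d,enc/(2πr) = 1.10×10^-7 T.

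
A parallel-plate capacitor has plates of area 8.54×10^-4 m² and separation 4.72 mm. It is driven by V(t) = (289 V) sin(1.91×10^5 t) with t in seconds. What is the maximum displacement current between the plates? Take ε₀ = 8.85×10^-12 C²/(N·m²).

The displacement current equals the conduction current C dV/dt, which peaks at C V₀ ω.
With C = ε₀A/d = (8.85×10^-12)(8.54×10^-4)/(4.72×10^-3) = 1.601×10^-12 F and ω = 1.91×10^5 rad/s, I_d,max = (1.601×10^-12)(289)(1.91×10^5) = 8.84×10^-5 A.

8.84×10^-5 A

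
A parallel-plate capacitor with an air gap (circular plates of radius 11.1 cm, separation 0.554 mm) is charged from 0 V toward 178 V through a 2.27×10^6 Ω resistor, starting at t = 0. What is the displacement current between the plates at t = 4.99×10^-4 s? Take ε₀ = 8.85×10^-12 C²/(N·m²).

C = ε₀A/d = (8.85×10^-12)(0.03871)/(5.54×10^-4) = 6.184×10^-10 F and τ = RC = 1.404×10^-3 s. I_d in the gap equals the RC charging current.
I_d(t) = (V₀/R) e^(−t/τ) = 7.841×10^-5 · e^(−0.3554) = 5.50×10^-5 A.

5.50×10^-5 A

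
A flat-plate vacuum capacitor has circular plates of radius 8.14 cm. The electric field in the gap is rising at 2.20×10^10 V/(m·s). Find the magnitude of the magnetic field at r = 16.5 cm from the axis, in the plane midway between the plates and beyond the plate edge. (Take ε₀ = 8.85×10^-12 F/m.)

4.91×10^-9 T

Total displacement current: I_d = ε₀(πR²)(dE/dt) = (8.85×10^-12)(0.02082)(2.20×10^10) = 4.054×10^-3 A.
For r ≥ R the full I_d is enclosed: B = μ₀ I_d/(2πr) = (4π×10^-7)(4.054×10^-3)/(2π·0.165) = 4.91×10^-9 T.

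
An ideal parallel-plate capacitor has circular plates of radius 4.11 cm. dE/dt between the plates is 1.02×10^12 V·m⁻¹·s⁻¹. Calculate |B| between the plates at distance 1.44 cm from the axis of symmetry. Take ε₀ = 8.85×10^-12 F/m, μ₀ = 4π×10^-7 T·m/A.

Total displacement current: I_d = ε₀(πR²)(dE/dt) = (8.85×10^-12)(5.307×10^-3)(1.02×10^12) = 0.04791 A.
∮B·dl = μ₀ I_d,enc with I_d,enc = I_d r²/R² = 5.881×10^-3 A; so B = μ₀ I_d,enc/(2πr) = 8.17×10^-8 T.

8.17×10^-8 T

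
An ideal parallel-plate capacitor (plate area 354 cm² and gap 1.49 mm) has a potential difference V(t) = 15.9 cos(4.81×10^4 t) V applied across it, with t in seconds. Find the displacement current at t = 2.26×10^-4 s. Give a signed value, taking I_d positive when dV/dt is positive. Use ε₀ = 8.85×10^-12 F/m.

dE/dt = (V₀ω/d)·−sin(ωt) with ωt = 10.8706 rad: (15.9)(4.81×10^4)(0.9922)/(1.49×10^-3) = 5.093×10^8 V/(m·s).
I_d = ε₀ A dE/dt = (8.85×10^-12)(0.0354)(5.093×10^8) = 1.60×10^-4 A.

1.60×10^-4 A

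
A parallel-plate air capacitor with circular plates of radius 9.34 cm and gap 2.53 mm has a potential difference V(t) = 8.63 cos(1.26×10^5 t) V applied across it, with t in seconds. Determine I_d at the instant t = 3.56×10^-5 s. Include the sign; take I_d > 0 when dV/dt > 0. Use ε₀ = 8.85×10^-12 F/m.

C = ε₀A/d = (8.85×10^-12)(0.02741)/(2.53×10^-3) = 9.588×10^-11 F. dV/dt = V₀ω·−sin(ωt); at ωt = 4.4856 rad this factor is 0.9744.
I_d = C dV/dt = (9.588×10^-11)(8.63)(1.26×10^5)(0.9744) = 1.02×10^-4 A.

1.02×10^-4 A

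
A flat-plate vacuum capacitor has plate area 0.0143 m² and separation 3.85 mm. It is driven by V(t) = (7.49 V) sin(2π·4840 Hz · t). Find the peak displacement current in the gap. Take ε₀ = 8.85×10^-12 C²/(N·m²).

(dE/dt)_max = V₀ω/d = 5.916×10^7 V/(m·s); ω = 2πf = 3.041×10^4 rad/s.
I_d,max = ε₀ A (dE/dt)_max = (8.85×10^-12)(0.0143)(5.916×10^7) = 7.49×10^-6 A.

7.49×10^-6 A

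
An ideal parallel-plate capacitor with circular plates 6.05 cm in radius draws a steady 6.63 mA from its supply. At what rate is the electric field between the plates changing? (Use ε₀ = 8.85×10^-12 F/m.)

6.51×10^10 V/(m·s)

By continuity, I_d in the gap equals the 6.63 mA flowing in the wire.
Inverting I_d = ε₀ A dE/dt gives dE/dt = 6.63×10^-3 / (8.85×10^-12 · 0.01150) = 6.51×10^10 V/(m·s).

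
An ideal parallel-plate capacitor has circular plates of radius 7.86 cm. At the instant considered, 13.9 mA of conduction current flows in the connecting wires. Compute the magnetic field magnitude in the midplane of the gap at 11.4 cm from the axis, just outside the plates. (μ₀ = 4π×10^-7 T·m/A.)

By continuity the displacement current in the gap matches the conduction current: I_d = 0.0139 A.
Outside the plates the loop encloses all of I_d, so B·2πr = μ₀ I_d and B = 2.44×10^-8 T.

2.44×10^-8 T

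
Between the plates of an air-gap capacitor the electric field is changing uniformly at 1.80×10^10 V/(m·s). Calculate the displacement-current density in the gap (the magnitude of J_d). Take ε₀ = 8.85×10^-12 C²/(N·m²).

0.159 A/m²

J_d = ε₀ dE/dt = (8.85×10^-12)(1.80×10^10) = 0.159 A/m².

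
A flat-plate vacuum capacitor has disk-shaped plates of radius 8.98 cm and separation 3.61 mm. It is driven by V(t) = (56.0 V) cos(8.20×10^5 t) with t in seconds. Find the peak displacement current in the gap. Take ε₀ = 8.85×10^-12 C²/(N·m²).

C = ε₀A/d = (8.85×10^-12)(0.02533)/(3.61×10^-3) = 6.210×10^-11 F; ω = 8.20×10^5 rad/s.
I_d = C dV/dt, so |I_d|_max = C V₀ ω = (6.210×10^-11)(56.0)(8.20×10^5) = 2.85×10^-3 A.

2.85×10^-3 A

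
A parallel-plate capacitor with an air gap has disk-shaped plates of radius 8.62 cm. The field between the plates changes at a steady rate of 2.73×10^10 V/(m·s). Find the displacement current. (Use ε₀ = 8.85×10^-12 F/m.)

The displacement current is ε₀ times dΦ_E/dt = ε₀ A dE/dt = (8.85×10^-12)(0.02334)(2.73×10^10) = 5.64×10^-3 A.

5.64×10^-3 A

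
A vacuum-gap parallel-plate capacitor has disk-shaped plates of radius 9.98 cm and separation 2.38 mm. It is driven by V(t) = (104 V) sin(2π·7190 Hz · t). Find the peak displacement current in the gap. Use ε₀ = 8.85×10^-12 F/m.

5.47×10^-4 A

The displacement current equals the conduction current C dV/dt, which peaks at C V₀ ω.
With C = ε₀A/d = (8.85×10^-12)(0.03129)/(2.38×10^-3) = 1.164×10^-10 F and ω = 2πf = 4.518×10^4 rad/s, I_d,max = (1.164×10^-10)(104)(4.518×10^4) = 5.47×10^-4 A.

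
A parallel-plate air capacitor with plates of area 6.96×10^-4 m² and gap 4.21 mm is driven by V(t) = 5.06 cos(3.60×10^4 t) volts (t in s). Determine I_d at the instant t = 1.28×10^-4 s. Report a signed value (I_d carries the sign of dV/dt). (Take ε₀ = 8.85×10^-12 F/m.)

dE/dt = (V₀ω/d)·−sin(ωt) with ωt = 4.608 rad: (5.06)(3.60×10^4)(0.9946)/(4.21×10^-3) = 4.303×10^7 V/(m·s).
I_d = ε₀ A dE/dt = (8.85×10^-12)(6.96×10^-4)(4.303×10^7) = 2.65×10^-7 A.

2.65×10^-7 A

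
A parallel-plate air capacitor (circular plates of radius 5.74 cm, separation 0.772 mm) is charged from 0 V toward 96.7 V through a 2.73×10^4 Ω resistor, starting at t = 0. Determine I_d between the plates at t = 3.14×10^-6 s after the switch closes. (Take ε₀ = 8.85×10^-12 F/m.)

1.34×10^-3 A

C = ε₀A/d = (8.85×10^-12)(0.01035)/(7.72×10^-4) = 1.186×10^-10 F and τ = RC = 3.238×10^-6 s. I_d in the gap equals the RC charging current.
I_d(t) = (V₀/R) e^(−t/τ) = 3.542×10^-3 · e^(−0.9697) = 1.34×10^-3 A.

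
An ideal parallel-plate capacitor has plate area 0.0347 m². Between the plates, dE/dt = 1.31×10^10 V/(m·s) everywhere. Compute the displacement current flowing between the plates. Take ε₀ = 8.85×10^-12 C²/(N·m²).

4.02×10^-3 A

I_d = ε₀ A (dE/dt) = (8.85×10^-12)(0.0347 m²)(1.31×10^10) = 4.02×10^-3 A.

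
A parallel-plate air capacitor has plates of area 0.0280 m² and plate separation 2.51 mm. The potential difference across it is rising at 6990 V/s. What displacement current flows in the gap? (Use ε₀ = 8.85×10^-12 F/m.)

6.90×10^-7 A

C = ε₀A/d = (8.85×10^-12)(0.0280)/(2.51×10^-3) = 9.873×10^-11 F.
I_d = C dV/dt = (9.873×10^-11)(6990) = 6.90×10^-7 A.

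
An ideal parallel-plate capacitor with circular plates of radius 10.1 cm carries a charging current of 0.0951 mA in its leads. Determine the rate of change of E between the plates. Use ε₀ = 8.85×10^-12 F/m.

3.35×10^8 V/(m·s)

By continuity, I_d in the gap equals the 0.0951 mA flowing in the wire.
Inverting I_d = ε₀ A dE/dt gives dE/dt = 9.51×10^-5 / (8.85×10^-12 · 0.03205) = 3.35×10^8 V/(m·s).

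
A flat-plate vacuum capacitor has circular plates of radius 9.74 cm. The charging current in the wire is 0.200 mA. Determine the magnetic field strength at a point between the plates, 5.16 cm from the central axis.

By continuity the displacement current in the gap matches the conduction current: I_d = 2.00×10^-4 A.
For r < R the Ampère–Maxwell law gives B(2πr) = μ₀ I_d (r²/R²), so B = μ₀ I_d r/(2πR²) = (4π×10^-7)(2.00×10^-4)(0.0516)/(2π·0.0974²) = 2.18×10^-10 T.

2.18×10^-10 T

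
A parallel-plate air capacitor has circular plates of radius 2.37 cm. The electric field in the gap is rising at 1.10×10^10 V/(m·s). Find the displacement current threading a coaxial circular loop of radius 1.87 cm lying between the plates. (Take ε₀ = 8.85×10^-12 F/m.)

1.07×10^-4 A

I_d = ε₀ dΦ_E/dt = ε₀ πR² (dE/dt) = (8.85×10^-12)(1.765×10^-3)(1.10×10^10) = 1.718×10^-4 A through the full plate area.
The field is uniform, so I_d,enc = I_d (r/R)² = (1.718×10^-4)(1.87/2.37)² = 1.07×10^-4 A.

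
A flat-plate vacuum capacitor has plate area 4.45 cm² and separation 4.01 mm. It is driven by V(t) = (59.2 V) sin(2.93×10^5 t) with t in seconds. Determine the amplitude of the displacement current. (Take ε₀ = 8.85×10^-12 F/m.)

(dE/dt)_max = V₀ω/d = 4.326×10^9 V/(m·s); ω = 2.93×10^5 rad/s.
I_d,max = ε₀ A (dE/dt)_max = (8.85×10^-12)(4.45×10^-4)(4.326×10^9) = 1.70×10^-5 A.

1.70×10^-5 A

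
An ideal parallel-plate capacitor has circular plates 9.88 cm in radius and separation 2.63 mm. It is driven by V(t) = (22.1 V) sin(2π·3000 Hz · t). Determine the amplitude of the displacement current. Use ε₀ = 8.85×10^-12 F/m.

4.30×10^-5 A

(dE/dt)_max = V₀ω/d = 1.584×10^8 V/(m·s); ω = 2πf = 1.885×10^4 rad/s.
I_d,max = ε₀ A (dE/dt)_max = (8.85×10^-12)(0.03067)(1.584×10^8) = 4.30×10^-5 A.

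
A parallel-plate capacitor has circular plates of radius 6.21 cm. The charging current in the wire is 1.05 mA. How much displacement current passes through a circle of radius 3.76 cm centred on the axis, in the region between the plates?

By continuity the displacement current in the gap matches the conduction current: I_d = 1.05×10^-3 A.
Through an area πr² the displacement current is I_d·(πr²/πR²) = I_d (r/R)² = 3.85×10^-4 A.

3.85×10^-4 A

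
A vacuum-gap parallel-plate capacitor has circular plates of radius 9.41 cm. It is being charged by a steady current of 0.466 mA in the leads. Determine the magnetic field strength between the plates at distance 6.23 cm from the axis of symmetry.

6.56×10^-10 T

Between the plates the displacement current equals the wire current: I_d = 0.466 mA = 4.66×10^-4 A.
∮B·dl = μ₀ I_d,enc with I_d,enc = I_d r²/R² = 2.043×10^-4 A; so B = μ₀ I_d,enc/(2πr) = 6.56×10^-10 T.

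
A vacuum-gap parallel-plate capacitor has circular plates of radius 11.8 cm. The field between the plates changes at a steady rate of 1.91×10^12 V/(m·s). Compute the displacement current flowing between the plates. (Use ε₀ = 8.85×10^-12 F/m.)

0.739 A

I_d = ε₀ A (dE/dt) = (8.85×10^-12)(0.04374 m²)(1.91×10^12) = 0.739 A.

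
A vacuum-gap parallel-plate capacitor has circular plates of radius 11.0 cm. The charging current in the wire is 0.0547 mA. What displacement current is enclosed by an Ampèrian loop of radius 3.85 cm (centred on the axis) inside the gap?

Between the plates the displacement current equals the wire current: I_d = 0.0547 mA = 5.47×10^-5 A.
Through an area πr² the displacement current is I_d·(πr²/πR²) = I_d (r/R)² = 6.70×10^-6 A.

6.70×10^-6 A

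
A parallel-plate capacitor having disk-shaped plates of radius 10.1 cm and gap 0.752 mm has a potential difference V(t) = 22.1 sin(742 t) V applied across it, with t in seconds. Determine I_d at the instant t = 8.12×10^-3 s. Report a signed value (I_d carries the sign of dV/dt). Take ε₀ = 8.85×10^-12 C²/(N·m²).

dV/dt = (22.1)(742)·cos(6.02504) = 1.585×10^4 V/s.
I_d = C dV/dt with C = ε₀A/d = (8.85×10^-12)(0.03205)/(7.52×10^-4) = 3.772×10^-10 F, so I_d = (3.772×10^-10)(1.585×10^4) = 5.98×10^-6 A.

5.98×10^-6 A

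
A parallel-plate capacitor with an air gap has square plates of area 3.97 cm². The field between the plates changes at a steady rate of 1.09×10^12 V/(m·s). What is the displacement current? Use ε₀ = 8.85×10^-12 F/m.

3.83×10^-3 A

With a uniform field, Φ_E = EA, so I_d = ε₀ A dE/dt = 3.83×10^-3 A.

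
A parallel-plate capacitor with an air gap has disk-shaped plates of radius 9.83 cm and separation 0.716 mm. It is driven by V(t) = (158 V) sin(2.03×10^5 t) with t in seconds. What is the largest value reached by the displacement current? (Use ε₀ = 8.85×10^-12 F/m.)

0.0120 A

C = ε₀A/d = (8.85×10^-12)(0.03036)/(7.16×10^-4) = 3.753×10^-10 F; ω = 2.03×10^5 rad/s.
I_d = C dV/dt, so |I_d|_max = C V₀ ω = (3.753×10^-10)(158)(2.03×10^5) = 0.0120 A.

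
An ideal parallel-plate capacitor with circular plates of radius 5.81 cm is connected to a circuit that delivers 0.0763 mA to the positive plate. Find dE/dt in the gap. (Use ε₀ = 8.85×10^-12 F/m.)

Charge continuity gives I_d = I = 7.63×10^-5 A between the plates.
Then dE/dt = I_d/(ε₀A) = 8.13×10^8 V/(m·s).

8.13×10^8 V/(m·s)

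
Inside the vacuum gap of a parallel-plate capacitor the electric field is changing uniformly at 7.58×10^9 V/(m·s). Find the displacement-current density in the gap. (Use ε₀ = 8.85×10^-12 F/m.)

0.0671 A/m²

J_d = ε₀ dE/dt = (8.85×10^-12)(7.58×10^9) = 0.0671 A/m².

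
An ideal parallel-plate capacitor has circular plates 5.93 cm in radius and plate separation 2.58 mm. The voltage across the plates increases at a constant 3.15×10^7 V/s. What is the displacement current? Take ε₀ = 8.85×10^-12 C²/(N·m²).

1.19×10^-3 A

E = V/d so dE/dt = (dV/dt)/d = 1.221×10^10 V/(m·s), and I_d = ε₀ A dE/dt = (8.85×10^-12)(0.01105)(1.221×10^10) = 1.19×10^-3 A.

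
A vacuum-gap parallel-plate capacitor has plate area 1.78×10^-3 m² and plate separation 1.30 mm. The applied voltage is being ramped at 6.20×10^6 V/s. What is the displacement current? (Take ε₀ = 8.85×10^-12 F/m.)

E = V/d so dE/dt = (dV/dt)/d = 4.769×10^9 V/(m·s), and I_d = ε₀ A dE/dt = (8.85×10^-12)(1.78×10^-3)(4.769×10^9) = 7.51×10^-5 A.

7.51×10^-5 A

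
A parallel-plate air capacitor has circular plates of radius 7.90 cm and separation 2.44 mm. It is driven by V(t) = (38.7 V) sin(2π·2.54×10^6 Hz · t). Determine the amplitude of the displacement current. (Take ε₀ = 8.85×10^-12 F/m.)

0.0439 A

C = ε₀A/d = (8.85×10^-12)(0.01961)/(2.44×10^-3) = 7.113×10^-11 F; ω = 2πf = 1.596×10^7 rad/s.
I_d = C dV/dt, so |I_d|_max = C V₀ ω = (7.113×10^-11)(38.7)(1.596×10^7) = 0.0439 A.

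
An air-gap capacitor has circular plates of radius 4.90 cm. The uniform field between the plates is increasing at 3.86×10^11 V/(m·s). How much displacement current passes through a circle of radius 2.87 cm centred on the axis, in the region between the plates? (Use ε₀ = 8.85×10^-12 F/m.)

I_d = ε₀ dΦ_E/dt = ε₀ πR² (dE/dt) = (8.85×10^-12)(7.543×10^-3)(3.86×10^11) = 0.02577 A through the full plate area.
The field is uniform, so I_d,enc = I_d (r/R)² = (0.02577)(2.87/4.90)² = 8.84×10^-3 A.

8.84×10^-3 A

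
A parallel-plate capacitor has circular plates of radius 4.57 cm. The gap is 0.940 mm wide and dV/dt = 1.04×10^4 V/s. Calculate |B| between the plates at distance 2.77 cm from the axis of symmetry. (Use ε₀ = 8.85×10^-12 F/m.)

dE/dt = (dV/dt)/d = 1.106×10^7 V/(m·s); I_d = ε₀(πR²)(dE/dt) = (8.85×10^-12)(6.561×10^-3)(1.106×10^7) = 6.422×10^-7 A.
∮B·dl = μ₀ I_d,enc with I_d,enc = I_d r²/R² = 2.359×10^-7 A; so B = μ₀ I_d,enc/(2πr) = 1.70×10^-12 T.

1.70×10^-12 T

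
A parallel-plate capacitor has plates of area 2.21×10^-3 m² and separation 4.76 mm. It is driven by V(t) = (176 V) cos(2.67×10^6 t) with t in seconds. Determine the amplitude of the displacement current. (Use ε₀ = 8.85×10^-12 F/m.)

1.93×10^-3 A

The displacement current equals the conduction current C dV/dt, which peaks at C V₀ ω.
With C = ε₀A/d = (8.85×10^-12)(2.21×10^-3)/(4.76×10^-3) = 4.109×10^-12 F and ω = 2.67×10^6 rad/s, I_d,max = (4.109×10^-12)(176)(2.67×10^6) = 1.93×10^-3 A.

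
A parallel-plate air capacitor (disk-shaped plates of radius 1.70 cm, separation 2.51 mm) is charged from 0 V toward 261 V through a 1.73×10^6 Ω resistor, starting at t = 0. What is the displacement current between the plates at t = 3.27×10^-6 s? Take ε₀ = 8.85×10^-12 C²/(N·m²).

C = ε₀A/d = (8.85×10^-12)(9.079×10^-4)/(2.51×10^-3) = 3.201×10^-12 F, so τ = RC = 5.538×10^-6 s.
The conduction current is I(t) = (V₀/R) e^(−t/τ), and the displacement current between the plates equals it.
t/τ = 0.5905; I_d = (261/1.73×10^6) · e^(−0.5905) = (1.509×10^-4)(0.5541) = 8.36×10^-5 A.

8.36×10^-5 A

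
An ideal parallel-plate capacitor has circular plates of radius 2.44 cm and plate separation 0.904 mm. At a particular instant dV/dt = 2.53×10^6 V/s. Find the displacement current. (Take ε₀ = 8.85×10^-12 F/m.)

4.63×10^-5 A

The field between the plates is E = V/d, so dE/dt = (2.53×10^6)/(9.04×10^-4 m) = 2.799×10^9 V/(m·s).
I_d = ε₀ A (dE/dt) = (8.85×10^-12)(1.870×10^-3)(2.799×10^9) = 4.63×10^-5 A.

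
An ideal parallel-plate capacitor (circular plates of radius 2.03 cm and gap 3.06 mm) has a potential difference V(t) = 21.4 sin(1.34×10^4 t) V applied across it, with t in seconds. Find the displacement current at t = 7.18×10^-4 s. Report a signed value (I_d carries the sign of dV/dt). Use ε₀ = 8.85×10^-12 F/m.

dE/dt = (V₀ω/d)·cos(ωt) with ωt = 9.6212 rad: (21.4)(1.34×10^4)(-0.9808)/(3.06×10^-3) = -9.191×10^7 V/(m·s).
I_d = ε₀ A dE/dt = (8.85×10^-12)(1.295×10^-3)(-9.191×10^7) = -1.05×10^-6 A.

-1.05×10^-6 A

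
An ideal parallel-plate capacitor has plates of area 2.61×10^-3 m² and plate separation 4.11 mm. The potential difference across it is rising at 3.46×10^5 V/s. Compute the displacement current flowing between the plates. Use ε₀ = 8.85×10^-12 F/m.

The field between the plates is E = V/d, so dE/dt = (3.46×10^5)/(4.11×10^-3 m) = 8.418×10^7 V/(m·s).
I_d = ε₀ A (dE/dt) = (8.85×10^-12)(2.61×10^-3)(8.418×10^7) = 1.94×10^-6 A.

1.94×10^-6 A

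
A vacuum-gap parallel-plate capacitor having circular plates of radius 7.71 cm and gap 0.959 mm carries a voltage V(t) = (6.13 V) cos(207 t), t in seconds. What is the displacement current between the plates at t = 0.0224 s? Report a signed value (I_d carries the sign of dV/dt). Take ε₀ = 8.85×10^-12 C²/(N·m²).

C = ε₀A/d = (8.85×10^-12)(0.01867)/(9.59×10^-4) = 1.723×10^-10 F. dV/dt = V₀ω·−sin(ωt); at ωt = 4.6368 rad this factor is 0.9971.
I_d = C dV/dt = (1.723×10^-10)(6.13)(207)(0.9971) = 2.18×10^-7 A.

2.18×10^-7 A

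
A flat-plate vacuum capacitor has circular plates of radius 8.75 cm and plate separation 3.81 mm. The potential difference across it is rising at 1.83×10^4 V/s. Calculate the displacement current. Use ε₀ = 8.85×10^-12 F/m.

E = V/d so dE/dt = (dV/dt)/d = 4.803×10^6 V/(m·s), and I_d = ε₀ A dE/dt = (8.85×10^-12)(0.02405)(4.803×10^6) = 1.02×10^-6 A.

1.02×10^-6 A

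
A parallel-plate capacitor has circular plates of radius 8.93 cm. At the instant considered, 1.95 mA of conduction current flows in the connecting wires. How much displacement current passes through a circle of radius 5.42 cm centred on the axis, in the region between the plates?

Between the plates the displacement current equals the wire current: I_d = 1.95 mA = 1.95×10^-3 A.
The field is uniform, so I_d,enc = I_d (r/R)² = (1.95×10^-3)(5.42/8.93)² = 7.18×10^-4 A.

7.18×10^-4 A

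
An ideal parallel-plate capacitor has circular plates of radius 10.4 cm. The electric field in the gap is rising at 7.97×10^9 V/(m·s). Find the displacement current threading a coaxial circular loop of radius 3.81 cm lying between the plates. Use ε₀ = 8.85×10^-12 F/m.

3.22×10^-4 A

I_d = ε₀ dΦ_E/dt = ε₀ πR² (dE/dt) = (8.85×10^-12)(0.03398)(7.97×10^9) = 2.397×10^-3 A through the full plate area.
Through an area πr² the displacement current is I_d·(πr²/πR²) = I_d (r/R)² = 3.22×10^-4 A.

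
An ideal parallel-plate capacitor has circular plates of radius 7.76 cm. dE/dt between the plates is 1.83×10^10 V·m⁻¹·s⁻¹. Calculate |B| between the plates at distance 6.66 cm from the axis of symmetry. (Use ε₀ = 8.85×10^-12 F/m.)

Through the whole plate area (πR² = 0.01892 m²), I_d = ε₀ πR² dE/dt = 3.064×10^-3 A.
∮B·dl = μ₀ I_d,enc with I_d,enc = I_d r²/R² = 2.257×10^-3 A; so B = μ₀ I_d,enc/(2πr) = 6.78×10^-9 T.

6.78×10^-9 T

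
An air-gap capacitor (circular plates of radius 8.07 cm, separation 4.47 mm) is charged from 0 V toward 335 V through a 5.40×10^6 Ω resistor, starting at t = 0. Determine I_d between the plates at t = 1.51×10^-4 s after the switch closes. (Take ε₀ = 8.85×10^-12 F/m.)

C = ε₀A/d = (8.85×10^-12)(0.02046)/(4.47×10^-3) = 4.051×10^-11 F and τ = RC = 2.188×10^-4 s. I_d in the gap equals the RC charging current.
I_d(t) = (V₀/R) e^(−t/τ) = 6.204×10^-5 · e^(−0.6901) = 3.11×10^-5 A.

3.11×10^-5 A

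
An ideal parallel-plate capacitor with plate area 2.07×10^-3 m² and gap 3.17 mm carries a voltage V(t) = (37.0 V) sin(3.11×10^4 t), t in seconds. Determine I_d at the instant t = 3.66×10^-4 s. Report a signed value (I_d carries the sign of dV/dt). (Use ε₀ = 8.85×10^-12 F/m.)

dE/dt = (V₀ω/d)·cos(ωt) with ωt = 11.3826 rad: (37.0)(3.11×10^4)(0.3774)/(3.17×10^-3) = 1.370×10^8 V/(m·s).
I_d = ε₀ A dE/dt = (8.85×10^-12)(2.07×10^-3)(1.370×10^8) = 2.51×10^-6 A.

2.51×10^-6 A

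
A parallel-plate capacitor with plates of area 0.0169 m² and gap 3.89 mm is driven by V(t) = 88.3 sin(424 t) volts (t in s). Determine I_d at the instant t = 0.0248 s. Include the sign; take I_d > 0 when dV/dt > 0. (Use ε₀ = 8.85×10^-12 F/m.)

dV/dt = (88.3)(424)·cos(10.5152) = -1.730×10^4 V/s.
I_d = C dV/dt with C = ε₀A/d = (8.85×10^-12)(0.0169)/(3.89×10^-3) = 3.845×10^-11 F, so I_d = (3.845×10^-11)(-1.730×10^4) = -6.65×10^-7 A.

-6.65×10^-7 A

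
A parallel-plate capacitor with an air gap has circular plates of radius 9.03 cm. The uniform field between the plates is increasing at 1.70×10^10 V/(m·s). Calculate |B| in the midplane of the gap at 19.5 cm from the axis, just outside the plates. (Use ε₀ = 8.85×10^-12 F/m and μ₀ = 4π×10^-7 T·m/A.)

3.95×10^-9 T

I_d = ε₀ dΦ_E/dt = ε₀ πR² (dE/dt) = (8.85×10^-12)(0.02562)(1.70×10^10) = 3.855×10^-3 A through the full plate area.
For r ≥ R the full I_d is enclosed: B = μ₀ I_d/(2πr) = (4π×10^-7)(3.855×10^-3)/(2π·0.195) = 3.95×10^-9 T.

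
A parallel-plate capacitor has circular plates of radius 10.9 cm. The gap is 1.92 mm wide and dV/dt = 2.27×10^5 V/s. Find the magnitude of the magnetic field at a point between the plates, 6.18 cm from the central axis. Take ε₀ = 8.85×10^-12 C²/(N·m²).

4.06×10^-11 T

dE/dt = (dV/dt)/d = 1.182×10^8 V/(m·s); I_d = ε₀(πR²)(dE/dt) = (8.85×10^-12)(0.03733)(1.182×10^8) = 3.905×10^-5 A.
An Ampèrian loop of radius r encloses a fraction (r/R)² of I_d. Then B·2πr = μ₀ I_d (r/R)², giving B = μ₀ I_d r/(2πR²) = 4.06×10^-11 T.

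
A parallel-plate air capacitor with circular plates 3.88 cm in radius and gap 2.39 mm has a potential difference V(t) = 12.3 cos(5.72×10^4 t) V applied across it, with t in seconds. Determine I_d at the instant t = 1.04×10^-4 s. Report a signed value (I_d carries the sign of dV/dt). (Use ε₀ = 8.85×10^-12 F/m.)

dV/dt = (12.3)(5.72×10^4)·−sin(5.9488) = 2.309×10^5 V/s.
I_d = C dV/dt with C = ε₀A/d = (8.85×10^-12)(4.729×10^-3)/(2.39×10^-3) = 1.751×10^-11 F, so I_d = (1.751×10^-11)(2.309×10^5) = 4.04×10^-6 A.

4.04×10^-6 A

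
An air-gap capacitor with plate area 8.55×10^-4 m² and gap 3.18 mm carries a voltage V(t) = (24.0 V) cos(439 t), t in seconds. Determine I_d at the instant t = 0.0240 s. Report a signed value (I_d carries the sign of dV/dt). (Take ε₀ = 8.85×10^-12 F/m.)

dV/dt = (24.0)(439)·−sin(10.536) = 9443 V/s.
I_d = C dV/dt with C = ε₀A/d = (8.85×10^-12)(8.55×10^-4)/(3.18×10^-3) = 2.379×10^-12 F, so I_d = (2.379×10^-12)(9443) = 2.25×10^-8 A.

2.25×10^-8 A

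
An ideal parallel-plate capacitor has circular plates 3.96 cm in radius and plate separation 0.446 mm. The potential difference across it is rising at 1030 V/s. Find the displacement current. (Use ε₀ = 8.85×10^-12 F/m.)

1.01×10^-7 A

E = V/d so dE/dt = (dV/dt)/d = 2.309×10^6 V/(m·s), and I_d = ε₀ A dE/dt = (8.85×10^-12)(4.927×10^-3)(2.309×10^6) = 1.01×10^-7 A.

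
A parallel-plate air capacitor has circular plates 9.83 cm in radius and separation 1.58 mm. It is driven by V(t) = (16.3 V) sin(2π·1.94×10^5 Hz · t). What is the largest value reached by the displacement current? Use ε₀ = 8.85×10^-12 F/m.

3.38×10^-3 A

(dE/dt)_max = V₀ω/d = 1.258×10^10 V/(m·s); ω = 2πf = 1.219×10^6 rad/s.
I_d,max = ε₀ A (dE/dt)_max = (8.85×10^-12)(0.03036)(1.258×10^10) = 3.38×10^-3 A.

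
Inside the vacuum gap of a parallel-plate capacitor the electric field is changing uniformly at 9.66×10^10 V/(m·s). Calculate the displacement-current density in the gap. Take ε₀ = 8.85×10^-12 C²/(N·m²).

J_d = ε₀ dE/dt = (8.85×10^-12)(9.66×10^10) = 0.855 A/m².

0.855 A/m²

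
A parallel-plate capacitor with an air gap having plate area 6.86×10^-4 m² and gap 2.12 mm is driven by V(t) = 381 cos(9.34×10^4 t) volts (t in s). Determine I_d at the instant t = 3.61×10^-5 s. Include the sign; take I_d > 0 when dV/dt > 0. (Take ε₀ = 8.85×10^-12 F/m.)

2.32×10^-5 A

C = ε₀A/d = (8.85×10^-12)(6.86×10^-4)/(2.12×10^-3) = 2.864×10^-12 F. dV/dt = V₀ω·−sin(ωt); at ωt = 3.37174 rad this factor is 0.2281.
I_d = C dV/dt = (2.864×10^-12)(381)(9.34×10^4)(0.2281) = 2.32×10^-5 A.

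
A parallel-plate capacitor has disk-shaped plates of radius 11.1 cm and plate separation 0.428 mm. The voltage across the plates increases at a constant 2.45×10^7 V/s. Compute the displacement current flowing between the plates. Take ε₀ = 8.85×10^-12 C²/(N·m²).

The displacement current equals the charging current C dV/dt. With C = ε₀A/d = (8.85×10^-12)(0.03871)/(4.28×10^-4) = 8.004×10^-10 F, I_d = (8.004×10^-10)(2.45×10^7) = 0.0196 A.

0.0196 A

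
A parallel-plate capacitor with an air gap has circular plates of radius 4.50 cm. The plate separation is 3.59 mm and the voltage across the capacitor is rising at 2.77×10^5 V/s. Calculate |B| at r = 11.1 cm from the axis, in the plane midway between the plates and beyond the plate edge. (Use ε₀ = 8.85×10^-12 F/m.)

7.83×10^-12 T

I_d = C dV/dt with C = ε₀πR²/d = 1.568×10^-11 F, so I_d = (1.568×10^-11)(2.77×10^5) = 4.343×10^-6 A.
With r > R the enclosed displacement current is the full I_d; B = μ₀ I_d / (2πr) = 7.83×10^-12 T.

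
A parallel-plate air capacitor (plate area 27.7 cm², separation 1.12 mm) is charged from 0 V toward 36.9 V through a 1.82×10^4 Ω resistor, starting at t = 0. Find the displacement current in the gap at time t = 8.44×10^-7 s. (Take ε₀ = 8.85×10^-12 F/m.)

2.44×10^-4 A

With C = ε₀A/d = (8.85×10^-12)(2.77×10^-3)/(1.12×10^-3) = 2.189×10^-11 F, the time constant is τ = RC = 3.984×10^-7 s, so t/τ = 2.118 and e^(−t/τ) = 0.1203.
I_d = I_cond = (V₀/R) e^(−t/τ) = (2.027×10^-3)(0.1203) = 2.44×10^-4 A.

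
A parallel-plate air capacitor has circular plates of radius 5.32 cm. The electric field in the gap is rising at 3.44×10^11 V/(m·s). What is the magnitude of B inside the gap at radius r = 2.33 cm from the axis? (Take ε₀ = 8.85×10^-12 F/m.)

I_d = ε₀ dΦ_E/dt = ε₀ πR² (dE/dt) = (8.85×10^-12)(8.891×10^-3)(3.44×10^11) = 0.02707 A through the full plate area.
For r < R the Ampère–Maxwell law gives B(2πr) = μ₀ I_d (r²/R²), so B = μ₀ I_d r/(2πR²) = (4π×10^-7)(0.02707)(0.0233)/(2π·0.0532²) = 4.46×10^-8 T.

4.46×10^-8 T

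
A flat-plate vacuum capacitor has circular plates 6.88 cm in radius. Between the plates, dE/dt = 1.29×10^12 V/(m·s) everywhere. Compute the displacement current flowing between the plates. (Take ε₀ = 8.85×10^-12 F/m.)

0.170 A

With a uniform field, Φ_E = EA, so I_d = ε₀ A dE/dt = 0.170 A.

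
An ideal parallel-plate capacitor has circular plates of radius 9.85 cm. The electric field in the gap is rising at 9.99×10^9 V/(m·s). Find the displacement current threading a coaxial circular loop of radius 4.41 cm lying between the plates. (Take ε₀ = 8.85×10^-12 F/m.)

5.40×10^-4 A

Through the whole plate area (πR² = 0.03048 m²), I_d = ε₀ πR² dE/dt = 2.695×10^-3 A.
Since J_d is uniform, the enclosed fraction is (r/R)² = 0.2004, giving I_d,enc = 5.40×10^-4 A.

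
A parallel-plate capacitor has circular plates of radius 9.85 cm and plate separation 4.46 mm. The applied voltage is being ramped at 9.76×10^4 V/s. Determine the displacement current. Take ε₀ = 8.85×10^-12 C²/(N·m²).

5.90×10^-6 A

The displacement current equals the charging current C dV/dt. With C = ε₀A/d = (8.85×10^-12)(0.03048)/(4.46×10^-3) = 6.048×10^-11 F, I_d = (6.048×10^-11)(9.76×10^4) = 5.90×10^-6 A.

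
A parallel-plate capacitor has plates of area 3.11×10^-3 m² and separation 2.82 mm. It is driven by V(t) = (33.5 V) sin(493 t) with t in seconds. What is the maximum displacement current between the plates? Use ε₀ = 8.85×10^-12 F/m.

1.61×10^-7 A

(dE/dt)_max = V₀ω/d = 5.857×10^6 V/(m·s); ω = 493 rad/s.
I_d,max = ε₀ A (dE/dt)_max = (8.85×10^-12)(3.11×10^-3)(5.857×10^6) = 1.61×10^-7 A.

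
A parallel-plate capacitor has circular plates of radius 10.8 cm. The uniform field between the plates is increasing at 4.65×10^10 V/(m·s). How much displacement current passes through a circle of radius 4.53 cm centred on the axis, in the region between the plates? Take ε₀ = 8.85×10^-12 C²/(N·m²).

Through the whole plate area (πR² = 0.03664 m²), I_d = ε₀ πR² dE/dt = 0.01508 A.
Since J_d is uniform, the enclosed fraction is (r/R)² = 0.1759, giving I_d,enc = 2.65×10^-3 A.

2.65×10^-3 A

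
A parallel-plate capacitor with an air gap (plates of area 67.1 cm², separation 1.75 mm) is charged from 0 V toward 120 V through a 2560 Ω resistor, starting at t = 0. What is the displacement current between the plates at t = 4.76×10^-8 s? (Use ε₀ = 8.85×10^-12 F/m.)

With C = ε₀A/d = (8.85×10^-12)(6.71×10^-3)/(1.75×10^-3) = 3.393×10^-11 F, the time constant is τ = RC = 8.686×10^-8 s, so t/τ = 0.5480 and e^(−t/τ) = 0.5781.
I_d = I_cond = (V₀/R) e^(−t/τ) = (0.04688)(0.5781) = 0.0271 A.

0.0271 A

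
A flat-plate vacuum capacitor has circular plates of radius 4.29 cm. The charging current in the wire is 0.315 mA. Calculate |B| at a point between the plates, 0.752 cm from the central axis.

2.57×10^-10 T

By continuity the displacement current in the gap matches the conduction current: I_d = 3.15×10^-4 A.
∮B·dl = μ₀ I_d,enc with I_d,enc = I_d r²/R² = 9.679×10^-6 A; so B = μ₀ I_d,enc/(2πr) = 2.57×10^-10 T.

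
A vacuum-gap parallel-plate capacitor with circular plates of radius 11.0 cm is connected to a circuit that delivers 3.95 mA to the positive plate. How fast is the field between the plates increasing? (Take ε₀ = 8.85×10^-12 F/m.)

By continuity, I_d in the gap equals the 3.95 mA flowing in the wire.
Inverting I_d = ε₀ A dE/dt gives dE/dt = 3.95×10^-3 / (8.85×10^-12 · 0.03801) = 1.17×10^10 V/(m·s).

1.17×10^10 V/(m·s)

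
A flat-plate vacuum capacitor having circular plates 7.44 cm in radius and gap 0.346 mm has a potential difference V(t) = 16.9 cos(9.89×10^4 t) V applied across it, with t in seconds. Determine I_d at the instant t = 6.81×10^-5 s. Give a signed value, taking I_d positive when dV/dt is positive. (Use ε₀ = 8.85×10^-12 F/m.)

-3.25×10^-4 A

dE/dt = (V₀ω/d)·−sin(ωt) with ωt = 6.73509 rad: (16.9)(9.89×10^4)(-0.4367)/(3.46×10^-4) = -2.110×10^9 V/(m·s).
I_d = ε₀ A dE/dt = (8.85×10^-12)(0.01739)(-2.110×10^9) = -3.25×10^-4 A.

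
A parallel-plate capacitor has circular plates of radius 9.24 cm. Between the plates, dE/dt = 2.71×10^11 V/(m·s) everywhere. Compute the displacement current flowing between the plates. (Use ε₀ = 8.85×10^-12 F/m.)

The displacement current is ε₀ times dΦ_E/dt = ε₀ A dE/dt = (8.85×10^-12)(0.02682)(2.71×10^11) = 0.0643 A.

0.0643 A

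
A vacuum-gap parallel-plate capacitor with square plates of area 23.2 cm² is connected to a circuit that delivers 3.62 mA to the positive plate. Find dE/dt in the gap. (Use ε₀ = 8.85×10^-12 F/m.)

1.76×10^11 V/(m·s)

Charge continuity gives I_d = I = 3.62×10^-3 A between the plates.
Since I_d = ε₀ A dE/dt, dE/dt = I_d/(ε₀A) = (3.62×10^-3)/((8.85×10^-12)(2.32×10^-3)) = 1.76×10^11 V/(m·s).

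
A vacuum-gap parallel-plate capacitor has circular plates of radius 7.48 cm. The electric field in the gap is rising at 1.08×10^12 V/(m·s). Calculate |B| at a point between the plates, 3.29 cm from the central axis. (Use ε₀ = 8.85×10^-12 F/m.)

1.98×10^-7 T

Through the whole plate area (πR² = 0.01758 m²), I_d = ε₀ πR² dE/dt = 0.1680 A.
∮B·dl = μ₀ I_d,enc with I_d,enc = I_d r²/R² = 0.03250 A; so B = μ₀ I_d,enc/(2πr) = 1.98×10^-7 T.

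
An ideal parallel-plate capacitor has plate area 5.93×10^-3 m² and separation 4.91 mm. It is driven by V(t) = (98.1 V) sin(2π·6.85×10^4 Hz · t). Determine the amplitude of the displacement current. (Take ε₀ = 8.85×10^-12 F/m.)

4.51×10^-4 A

(dE/dt)_max = V₀ω/d = 8.599×10^9 V/(m·s); ω = 2πf = 4.304×10^5 rad/s.
I_d,max = ε₀ A (dE/dt)_max = (8.85×10^-12)(5.93×10^-3)(8.599×10^9) = 4.51×10^-4 A.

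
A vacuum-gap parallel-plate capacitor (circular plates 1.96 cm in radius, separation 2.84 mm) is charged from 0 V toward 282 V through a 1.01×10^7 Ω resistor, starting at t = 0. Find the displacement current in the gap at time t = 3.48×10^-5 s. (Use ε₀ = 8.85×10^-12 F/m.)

C = ε₀A/d = (8.85×10^-12)(1.207×10^-3)/(2.84×10^-3) = 3.761×10^-12 F, so τ = RC = 3.799×10^-5 s.
The conduction current is I(t) = (V₀/R) e^(−t/τ), and the displacement current between the plates equals it.
t/τ = 0.9160; I_d = (282/1.01×10^7) · e^(−0.9160) = (2.792×10^-5)(0.4001) = 1.12×10^-5 A.

1.12×10^-5 A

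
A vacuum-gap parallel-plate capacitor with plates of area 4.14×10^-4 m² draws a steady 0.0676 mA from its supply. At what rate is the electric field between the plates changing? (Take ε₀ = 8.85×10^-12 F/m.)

1.85×10^10 V/(m·s)

The displacement current between the plates equals the conduction current, I_d = 0.0676 mA.
Then dE/dt = I_d/(ε₀A) = 1.85×10^10 V/(m·s).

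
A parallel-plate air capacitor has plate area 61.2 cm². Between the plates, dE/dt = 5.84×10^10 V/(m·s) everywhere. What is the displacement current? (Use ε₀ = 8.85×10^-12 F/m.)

The displacement current is ε₀ times dΦ_E/dt = ε₀ A dE/dt = (8.85×10^-12)(6.12×10^-3)(5.84×10^10) = 3.16×10^-3 A.

3.16×10^-3 A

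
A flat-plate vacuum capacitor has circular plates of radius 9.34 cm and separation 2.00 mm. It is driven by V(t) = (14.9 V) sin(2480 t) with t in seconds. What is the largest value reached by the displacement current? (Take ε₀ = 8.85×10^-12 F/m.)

4.48×10^-6 A

C = ε₀A/d = (8.85×10^-12)(0.02741)/(2.00×10^-3) = 1.213×10^-10 F; ω = 2480 rad/s.
I_d = C dV/dt, so |I_d|_max = C V₀ ω = (1.213×10^-10)(14.9)(2480) = 4.48×10^-6 A.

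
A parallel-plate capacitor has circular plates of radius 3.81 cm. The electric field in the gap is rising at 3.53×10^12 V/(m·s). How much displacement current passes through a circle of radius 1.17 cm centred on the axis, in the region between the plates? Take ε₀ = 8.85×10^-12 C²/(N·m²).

Through the whole plate area (πR² = 4.560×10^-3 m²), I_d = ε₀ πR² dE/dt = 0.1425 A.
Since J_d is uniform, the enclosed fraction is (r/R)² = 0.09430, giving I_d,enc = 0.0134 A.

0.0134 A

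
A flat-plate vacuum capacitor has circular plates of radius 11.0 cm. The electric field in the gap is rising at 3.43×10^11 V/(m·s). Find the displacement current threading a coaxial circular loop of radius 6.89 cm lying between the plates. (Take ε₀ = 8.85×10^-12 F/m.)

0.0453 A

Total displacement current: I_d = ε₀(πR²)(dE/dt) = (8.85×10^-12)(0.03801)(3.43×10^11) = 0.1154 A.
Since J_d is uniform, the enclosed fraction is (r/R)² = 0.3923, giving I_d,enc = 0.0453 A.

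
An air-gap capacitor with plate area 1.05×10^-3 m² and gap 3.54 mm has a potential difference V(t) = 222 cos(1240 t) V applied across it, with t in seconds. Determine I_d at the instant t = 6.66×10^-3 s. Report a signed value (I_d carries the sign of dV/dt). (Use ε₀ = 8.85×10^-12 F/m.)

dE/dt = (V₀ω/d)·−sin(ωt) with ωt = 8.2584 rad: (222)(1240)(-0.9193)/(3.54×10^-3) = -7.149×10^7 V/(m·s).
I_d = ε₀ A dE/dt = (8.85×10^-12)(1.05×10^-3)(-7.149×10^7) = -6.64×10^-7 A.

-6.64×10^-7 A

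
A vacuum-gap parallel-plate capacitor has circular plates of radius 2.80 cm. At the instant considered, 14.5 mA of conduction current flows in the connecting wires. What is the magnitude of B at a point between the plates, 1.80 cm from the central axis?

6.66×10^-8 T

No conduction current crosses the gap, so I_d there equals the 0.0145 A in the leads.
∮B·dl = μ₀ I_d,enc with I_d,enc = I_d r²/R² = 5.992×10^-3 A; so B = μ₀ I_d,enc/(2πr) = 6.66×10^-8 T.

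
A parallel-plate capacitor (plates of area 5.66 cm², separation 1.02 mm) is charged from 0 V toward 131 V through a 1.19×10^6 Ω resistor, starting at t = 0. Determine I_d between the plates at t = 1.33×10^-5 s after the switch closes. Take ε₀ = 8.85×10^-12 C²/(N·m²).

1.13×10^-5 A

C = ε₀A/d = (8.85×10^-12)(5.66×10^-4)/(1.02×10^-3) = 4.911×10^-12 F, so τ = RC = 5.844×10^-6 s.
The conduction current is I(t) = (V₀/R) e^(−t/τ), and the displacement current between the plates equals it.
t/τ = 2.276; I_d = (131/1.19×10^6) · e^(−2.276) = (1.101×10^-4)(0.1027) = 1.13×10^-5 A.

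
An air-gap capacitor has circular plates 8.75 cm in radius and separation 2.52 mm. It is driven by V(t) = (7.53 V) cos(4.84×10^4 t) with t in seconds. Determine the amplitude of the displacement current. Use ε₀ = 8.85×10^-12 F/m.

3.08×10^-5 A

(dE/dt)_max = V₀ω/d = 1.446×10^8 V/(m·s); ω = 4.84×10^4 rad/s.
I_d,max = ε₀ A (dE/dt)_max = (8.85×10^-12)(0.02405)(1.446×10^8) = 3.08×10^-5 A.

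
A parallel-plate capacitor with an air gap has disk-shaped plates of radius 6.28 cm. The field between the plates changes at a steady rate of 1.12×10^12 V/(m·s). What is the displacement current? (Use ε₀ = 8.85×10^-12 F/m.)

0.123 A

The displacement current is ε₀ times dΦ_E/dt = ε₀ A dE/dt = (8.85×10^-12)(0.01239)(1.12×10^12) = 0.123 A.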